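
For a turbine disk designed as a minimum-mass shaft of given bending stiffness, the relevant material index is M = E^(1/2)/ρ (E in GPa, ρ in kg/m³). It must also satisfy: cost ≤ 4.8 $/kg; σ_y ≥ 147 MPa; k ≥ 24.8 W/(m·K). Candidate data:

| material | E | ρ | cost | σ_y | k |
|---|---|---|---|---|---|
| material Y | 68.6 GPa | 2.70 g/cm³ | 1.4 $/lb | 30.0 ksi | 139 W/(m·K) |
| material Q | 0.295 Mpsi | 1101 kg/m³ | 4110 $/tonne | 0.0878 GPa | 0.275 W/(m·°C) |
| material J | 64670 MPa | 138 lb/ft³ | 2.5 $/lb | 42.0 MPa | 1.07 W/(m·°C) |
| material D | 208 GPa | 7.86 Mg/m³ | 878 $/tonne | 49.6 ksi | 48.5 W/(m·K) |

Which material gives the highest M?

Screen on constraints: cost ≤ 4.8 $/kg; σ_y ≥ 147 MPa; k ≥ 24.8 W/(m·K). Survivors: material Y, material D.
In SI units:
  material Y: E = 68.60 GPa, ρ = 2700 kg/m³
  material D: E = 208.0 GPa, ρ = 7860 kg/m³
  material Y: M = 3.07×10⁻³
  material D: M = 1.83×10⁻³
The maximum is for material Y.

material Y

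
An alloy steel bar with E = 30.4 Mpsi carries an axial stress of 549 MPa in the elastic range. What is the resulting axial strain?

2.62×10⁻³

E = 30.4 Mpsi = 209.6 GPa = 209600 MPa.
ε = σ/E = 549 / 209600 = 2.62×10⁻³.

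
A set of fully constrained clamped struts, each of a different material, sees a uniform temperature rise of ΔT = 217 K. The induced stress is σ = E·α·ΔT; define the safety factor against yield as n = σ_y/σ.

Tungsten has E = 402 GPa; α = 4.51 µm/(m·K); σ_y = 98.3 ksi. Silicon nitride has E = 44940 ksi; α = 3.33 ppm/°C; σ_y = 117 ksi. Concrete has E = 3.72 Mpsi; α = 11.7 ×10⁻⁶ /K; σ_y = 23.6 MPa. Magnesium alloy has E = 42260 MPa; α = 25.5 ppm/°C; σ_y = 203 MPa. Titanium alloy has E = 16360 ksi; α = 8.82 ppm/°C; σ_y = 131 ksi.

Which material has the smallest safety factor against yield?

Per material, after unit conversion:
  tungsten: E = 402.0, α = 4.51, σ_y = 677.8 → σ = 393 MPa, n = 1.72
  silicon nitride: E = 309.9, α = 3.33, σ_y = 806.7 → σ = 224 MPa, n = 3.60
  concrete: E = 25.65, α = 11.7, σ_y = 23.60 → σ = 65.1 MPa, n = 0.362
  magnesium alloy: E = 42.26, α = 25.5, σ_y = 203.0 → σ = 234 MPa, n = 0.868
  titanium alloy: E = 112.8, α = 8.82, σ_y = 903.2 → σ = 216 MPa, n = 4.18
Concrete has the lowest safety factor, n = 0.362.

concrete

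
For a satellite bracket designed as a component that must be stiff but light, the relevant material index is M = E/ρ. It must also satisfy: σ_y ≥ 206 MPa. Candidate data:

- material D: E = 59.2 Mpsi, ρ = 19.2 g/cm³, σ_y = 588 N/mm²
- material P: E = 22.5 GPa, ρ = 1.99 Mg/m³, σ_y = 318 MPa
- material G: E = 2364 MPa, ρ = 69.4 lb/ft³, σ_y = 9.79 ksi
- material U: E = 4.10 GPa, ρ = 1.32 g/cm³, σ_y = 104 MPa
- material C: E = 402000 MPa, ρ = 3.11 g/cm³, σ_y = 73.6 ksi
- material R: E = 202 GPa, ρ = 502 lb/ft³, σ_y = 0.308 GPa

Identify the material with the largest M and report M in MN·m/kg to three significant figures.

Screen on constraints: σ_y ≥ 206 MPa. Survivors: material D, material P, material C, material R.
Normalizing units and computing the index:
  material D: E = 408.2 GPa, ρ = 19200 kg/m³
  material P: E = 22.50 GPa, ρ = 1990 kg/m³
  material C: E = 402.0 GPa, ρ = 3110 kg/m³
  material R: E = 202.0 GPa, ρ = 8041 kg/m³
  material C: M = 129 MN·m/kg
  material R: M = 25.1 MN·m/kg
  material D: M = 21.3 MN·m/kg
  material P: M = 11.3 MN·m/kg
Material C ranks first.

material C, M = 129 MN·m/kg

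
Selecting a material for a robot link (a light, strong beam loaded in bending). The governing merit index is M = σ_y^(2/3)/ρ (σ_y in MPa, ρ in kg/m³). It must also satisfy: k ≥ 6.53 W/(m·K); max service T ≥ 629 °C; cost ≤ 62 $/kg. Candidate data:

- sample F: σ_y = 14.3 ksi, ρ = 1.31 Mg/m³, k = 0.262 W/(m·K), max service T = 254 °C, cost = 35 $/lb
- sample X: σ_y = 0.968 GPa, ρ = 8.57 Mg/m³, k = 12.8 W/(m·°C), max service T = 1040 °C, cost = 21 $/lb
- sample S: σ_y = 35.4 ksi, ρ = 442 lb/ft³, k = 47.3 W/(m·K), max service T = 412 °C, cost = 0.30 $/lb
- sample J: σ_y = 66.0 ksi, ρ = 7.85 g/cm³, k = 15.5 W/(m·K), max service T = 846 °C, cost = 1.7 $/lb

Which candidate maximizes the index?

sample X

Screen on constraints: k ≥ 6.53 W/(m·K); max service T ≥ 629 °C; cost ≤ 62 $/kg. Survivors: sample X, sample J.
Putting every candidate on a common basis:
  sample X: σ_y = 968.0 MPa, ρ = 8570 kg/m³
  sample J: σ_y = 455.1 MPa, ρ = 7850 kg/m³
  sample X: M = 11.4×10⁻³
  sample J: M = 7.54×10⁻³
Highest index: sample X.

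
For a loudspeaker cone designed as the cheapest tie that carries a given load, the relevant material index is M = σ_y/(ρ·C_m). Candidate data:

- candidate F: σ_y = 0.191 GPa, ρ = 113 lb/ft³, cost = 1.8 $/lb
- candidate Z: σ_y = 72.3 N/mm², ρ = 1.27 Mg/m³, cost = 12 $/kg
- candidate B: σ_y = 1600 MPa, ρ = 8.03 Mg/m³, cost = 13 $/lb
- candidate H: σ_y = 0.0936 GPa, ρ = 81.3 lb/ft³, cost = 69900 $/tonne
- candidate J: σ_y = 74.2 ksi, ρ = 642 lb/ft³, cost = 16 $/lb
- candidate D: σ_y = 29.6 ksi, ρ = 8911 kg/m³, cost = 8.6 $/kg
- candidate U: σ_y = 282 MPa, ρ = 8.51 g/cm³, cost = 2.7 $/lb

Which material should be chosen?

After converting to SI:
  candidate F: σ_y = 191.0 MPa, ρ = 1810 kg/m³, cost = 3.968 $/kg
  candidate Z: σ_y = 72.30 MPa, ρ = 1270 kg/m³, cost = 12.00 $/kg
  candidate B: σ_y = 1600 MPa, ρ = 8030 kg/m³, cost = 28.66 $/kg
  candidate H: σ_y = 93.60 MPa, ρ = 1302 kg/m³, cost = 69.90 $/kg
  candidate J: σ_y = 511.6 MPa, ρ = 10280 kg/m³, cost = 35.27 $/kg
  candidate D: σ_y = 204.1 MPa, ρ = 8911 kg/m³, cost = 8.600 $/kg
  candidate U: σ_y = 282.0 MPa, ρ = 8510 kg/m³, cost = 5.952 $/kg
  candidate F: M = 26.6 kN·m per $
  candidate B: M = 6.95 kN·m per $
  candidate U: M = 5.57 kN·m per $
  candidate Z: M = 4.74 kN·m per $
  candidate D: M = 2.66 kN·m per $
  candidate J: M = 1.41 kN·m per $
  candidate H: M = 1.03 kN·m per $
Candidate F has the largest M.

candidate F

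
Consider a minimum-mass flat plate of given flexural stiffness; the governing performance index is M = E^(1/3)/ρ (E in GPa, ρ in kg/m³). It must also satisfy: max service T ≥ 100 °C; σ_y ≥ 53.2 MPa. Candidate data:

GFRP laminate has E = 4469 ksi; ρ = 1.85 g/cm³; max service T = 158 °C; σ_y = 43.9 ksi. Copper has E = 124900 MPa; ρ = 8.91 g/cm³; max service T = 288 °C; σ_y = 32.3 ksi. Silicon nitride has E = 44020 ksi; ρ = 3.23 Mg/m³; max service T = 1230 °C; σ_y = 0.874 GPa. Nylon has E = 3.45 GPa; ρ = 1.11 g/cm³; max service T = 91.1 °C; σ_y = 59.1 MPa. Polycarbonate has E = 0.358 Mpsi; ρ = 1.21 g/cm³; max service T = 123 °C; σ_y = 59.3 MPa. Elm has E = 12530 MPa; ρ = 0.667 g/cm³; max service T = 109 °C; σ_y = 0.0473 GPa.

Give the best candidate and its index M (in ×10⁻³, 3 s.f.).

silicon nitride, M = 2.08×10⁻³

Screen on constraints: max service T ≥ 100 °C; σ_y ≥ 53.2 MPa. Survivors: GFRP laminate, copper, silicon nitride, polycarbonate.
Normalizing units and computing the index:
  GFRP laminate: E = 30.81 GPa, ρ = 1850 kg/m³
  copper: E = 124.9 GPa, ρ = 8910 kg/m³
  silicon nitride: E = 303.5 GPa, ρ = 3230 kg/m³
  polycarbonate: E = 2.468 GPa, ρ = 1210 kg/m³
  silicon nitride: M = 2.08×10⁻³
  GFRP laminate: M = 1.69×10⁻³
  polycarbonate: M = 1.12×10⁻³
  copper: M = 0.561×10⁻³
Silicon nitride ranks first.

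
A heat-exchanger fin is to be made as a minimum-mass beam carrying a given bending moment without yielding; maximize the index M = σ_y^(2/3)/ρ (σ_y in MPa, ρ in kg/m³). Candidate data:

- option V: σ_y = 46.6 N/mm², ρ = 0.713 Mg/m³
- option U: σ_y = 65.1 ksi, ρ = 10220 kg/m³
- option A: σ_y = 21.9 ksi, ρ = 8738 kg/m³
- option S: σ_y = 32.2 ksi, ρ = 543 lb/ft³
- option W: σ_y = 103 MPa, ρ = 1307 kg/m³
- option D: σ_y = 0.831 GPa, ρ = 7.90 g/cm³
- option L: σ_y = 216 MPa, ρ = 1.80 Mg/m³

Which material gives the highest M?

In SI units:
  option V: σ_y = 46.60 MPa, ρ = 713.0 kg/m³
  option U: σ_y = 448.8 MPa, ρ = 10220 kg/m³
  option A: σ_y = 151.0 MPa, ρ = 8738 kg/m³
  option S: σ_y = 222.0 MPa, ρ = 8698 kg/m³
  option W: σ_y = 103.0 MPa, ρ = 1307 kg/m³
  option D: σ_y = 831.0 MPa, ρ = 7900 kg/m³
  option L: σ_y = 216.0 MPa, ρ = 1800 kg/m³
  option L: M = 20.0×10⁻³
  option V: M = 18.2×10⁻³
  option W: M = 16.8×10⁻³
  option D: M = 11.2×10⁻³
  option U: M = 5.74×10⁻³
  option S: M = 4.22×10⁻³
  option A: M = 3.25×10⁻³
The maximum is for option L.

option L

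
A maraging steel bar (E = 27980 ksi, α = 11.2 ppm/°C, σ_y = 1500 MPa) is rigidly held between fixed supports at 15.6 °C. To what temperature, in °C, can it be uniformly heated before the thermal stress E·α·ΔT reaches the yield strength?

710 °C

E = 27980 ksi = 192.9 GPa.
E·α·ΔT = 1500 MPa ⇒ ΔT = 1500 / (192.9×10³ × 11.2×10⁻⁶) = 694.2 K.
T = 15.6 + 694.2 = 709.8 °C.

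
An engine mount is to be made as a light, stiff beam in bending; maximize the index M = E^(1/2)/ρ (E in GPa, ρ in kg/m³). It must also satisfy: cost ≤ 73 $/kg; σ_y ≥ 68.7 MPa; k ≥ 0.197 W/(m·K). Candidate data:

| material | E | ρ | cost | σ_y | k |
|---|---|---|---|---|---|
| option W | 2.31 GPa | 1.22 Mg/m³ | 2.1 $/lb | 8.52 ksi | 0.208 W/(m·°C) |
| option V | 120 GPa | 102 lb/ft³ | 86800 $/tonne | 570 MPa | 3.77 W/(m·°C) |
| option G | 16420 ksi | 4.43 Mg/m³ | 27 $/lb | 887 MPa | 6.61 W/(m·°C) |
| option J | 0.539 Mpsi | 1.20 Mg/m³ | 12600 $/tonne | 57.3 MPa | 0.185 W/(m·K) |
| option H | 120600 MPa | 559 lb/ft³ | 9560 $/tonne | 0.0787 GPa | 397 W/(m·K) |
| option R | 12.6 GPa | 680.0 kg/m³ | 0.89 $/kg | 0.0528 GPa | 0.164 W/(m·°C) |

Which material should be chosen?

option G

Screen on constraints: cost ≤ 73 $/kg; σ_y ≥ 68.7 MPa; k ≥ 0.197 W/(m·K). Survivors: option G, option H.
Normalizing units and computing the index:
  option G: E = 113.2 GPa, ρ = 4430 kg/m³
  option H: E = 120.6 GPa, ρ = 8954 kg/m³
  option G: M = 2.40×10⁻³
  option H: M = 1.23×10⁻³
Highest index: option G.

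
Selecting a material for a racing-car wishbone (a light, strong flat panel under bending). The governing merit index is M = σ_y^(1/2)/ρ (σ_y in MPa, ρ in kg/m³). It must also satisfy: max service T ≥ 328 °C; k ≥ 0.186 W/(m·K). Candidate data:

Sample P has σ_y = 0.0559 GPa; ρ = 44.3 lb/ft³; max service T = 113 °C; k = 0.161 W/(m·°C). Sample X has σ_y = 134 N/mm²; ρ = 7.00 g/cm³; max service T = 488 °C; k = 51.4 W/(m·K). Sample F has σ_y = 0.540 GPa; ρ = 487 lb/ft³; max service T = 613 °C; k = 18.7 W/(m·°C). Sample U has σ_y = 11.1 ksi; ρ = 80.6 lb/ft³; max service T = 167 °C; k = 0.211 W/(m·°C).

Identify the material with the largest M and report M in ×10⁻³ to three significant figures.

sample F, M = 2.98×10⁻³

Screen on constraints: max service T ≥ 328 °C; k ≥ 0.186 W/(m·K). Survivors: sample X, sample F.
In SI units:
  sample X: σ_y = 134.0 MPa, ρ = 7000 kg/m³
  sample F: σ_y = 540.0 MPa, ρ = 7801 kg/m³
  sample F: M = 2.98×10⁻³
  sample X: M = 1.65×10⁻³
Sample F has the largest M.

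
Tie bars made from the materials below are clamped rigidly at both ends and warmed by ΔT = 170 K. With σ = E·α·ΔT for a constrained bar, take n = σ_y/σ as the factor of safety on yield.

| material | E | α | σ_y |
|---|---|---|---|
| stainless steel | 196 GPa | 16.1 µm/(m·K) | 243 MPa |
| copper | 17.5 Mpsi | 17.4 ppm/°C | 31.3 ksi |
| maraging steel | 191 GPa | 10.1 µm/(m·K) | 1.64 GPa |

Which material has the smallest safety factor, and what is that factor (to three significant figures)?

stainless steel, n = 0.453

In consistent units (E in GPa, α in ×10⁻⁶/K, σ_y in MPa):
  stainless steel: E = 196.0, α = 16.1, σ_y = 243.0 → σ = 536 MPa, n = 0.453
  copper: E = 120.7, α = 17.4, σ_y = 215.8 → σ = 357 MPa, n = 0.605
  maraging steel: E = 191.0, α = 10.1, σ_y = 1640 → σ = 328 MPa, n = 5.00
The minimum is stainless steel at n = 0.453.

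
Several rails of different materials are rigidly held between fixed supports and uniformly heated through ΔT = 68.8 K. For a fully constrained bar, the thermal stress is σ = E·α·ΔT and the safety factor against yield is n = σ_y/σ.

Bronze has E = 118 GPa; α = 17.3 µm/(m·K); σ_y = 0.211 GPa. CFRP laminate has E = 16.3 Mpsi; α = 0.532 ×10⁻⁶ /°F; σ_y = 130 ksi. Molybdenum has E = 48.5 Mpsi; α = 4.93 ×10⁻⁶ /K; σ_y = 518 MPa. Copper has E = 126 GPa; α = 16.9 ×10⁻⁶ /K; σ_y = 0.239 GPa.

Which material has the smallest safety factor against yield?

bronze

With everything in SI (GPa, ×10⁻⁶/K, MPa):
  bronze: E = 118.0, α = 17.3, σ_y = 211.0 → σ = 140 MPa, n = 1.50
  CFRP laminate: E = 112.4, α = 0.958, σ_y = 896.3 → σ = 7.40 MPa, n = 121
  molybdenum: E = 334.4, α = 4.93, σ_y = 518.0 → σ = 113 MPa, n = 4.57
  copper: E = 126.0, α = 16.9, σ_y = 239.0 → σ = 147 MPa, n = 1.63
The minimum is bronze at n = 1.50.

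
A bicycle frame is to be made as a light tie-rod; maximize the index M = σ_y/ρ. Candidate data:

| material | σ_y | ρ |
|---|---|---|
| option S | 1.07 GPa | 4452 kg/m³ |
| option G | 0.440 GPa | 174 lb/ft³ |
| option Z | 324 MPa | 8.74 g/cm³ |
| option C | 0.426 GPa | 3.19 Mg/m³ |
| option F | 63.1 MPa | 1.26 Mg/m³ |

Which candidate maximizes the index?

option S

In SI units:
  option S: σ_y = 1070 MPa, ρ = 4452 kg/m³
  option G: σ_y = 440.0 MPa, ρ = 2787 kg/m³
  option Z: σ_y = 324.0 MPa, ρ = 8740 kg/m³
  option C: σ_y = 426.0 MPa, ρ = 3190 kg/m³
  option F: σ_y = 63.10 MPa, ρ = 1260 kg/m³
  option S: M = 240 kN·m/kg
  option G: M = 158 kN·m/kg
  option C: M = 134 kN·m/kg
  option F: M = 50.1 kN·m/kg
  option Z: M = 37.1 kN·m/kg
Highest index: option S.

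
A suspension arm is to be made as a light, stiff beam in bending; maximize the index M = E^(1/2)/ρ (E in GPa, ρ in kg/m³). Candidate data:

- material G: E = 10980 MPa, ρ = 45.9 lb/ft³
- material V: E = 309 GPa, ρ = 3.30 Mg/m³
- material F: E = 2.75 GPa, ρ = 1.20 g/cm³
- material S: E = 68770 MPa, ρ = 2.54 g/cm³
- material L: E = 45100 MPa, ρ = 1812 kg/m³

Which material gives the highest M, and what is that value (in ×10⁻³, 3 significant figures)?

Normalizing units and computing the index:
  material G: E = 10.98 GPa, ρ = 735.2 kg/m³
  material V: E = 309.0 GPa, ρ = 3300 kg/m³
  material F: E = 2.750 GPa, ρ = 1200 kg/m³
  material S: E = 68.77 GPa, ρ = 2540 kg/m³
  material L: E = 45.10 GPa, ρ = 1812 kg/m³
  material V: M = 5.33×10⁻³
  material G: M = 4.51×10⁻³
  material L: M = 3.71×10⁻³
  material S: M = 3.26×10⁻³
  material F: M = 1.38×10⁻³
Highest index: material V.

material V, M = 5.33×10⁻³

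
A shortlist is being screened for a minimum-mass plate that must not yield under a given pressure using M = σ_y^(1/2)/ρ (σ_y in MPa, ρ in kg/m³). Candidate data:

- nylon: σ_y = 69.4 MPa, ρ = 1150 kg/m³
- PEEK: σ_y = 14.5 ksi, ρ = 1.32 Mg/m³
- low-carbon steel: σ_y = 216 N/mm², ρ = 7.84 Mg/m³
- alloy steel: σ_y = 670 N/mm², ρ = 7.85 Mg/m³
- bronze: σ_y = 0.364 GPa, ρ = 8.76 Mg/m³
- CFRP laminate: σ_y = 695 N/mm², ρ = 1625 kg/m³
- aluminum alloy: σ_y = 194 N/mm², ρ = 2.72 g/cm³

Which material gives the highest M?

Putting every candidate on a common basis:
  nylon: σ_y = 69.40 MPa, ρ = 1150 kg/m³
  PEEK: σ_y = 99.97 MPa, ρ = 1320 kg/m³
  low-carbon steel: σ_y = 216.0 MPa, ρ = 7840 kg/m³
  alloy steel: σ_y = 670.0 MPa, ρ = 7850 kg/m³
  bronze: σ_y = 364.0 MPa, ρ = 8760 kg/m³
  CFRP laminate: σ_y = 695.0 MPa, ρ = 1625 kg/m³
  aluminum alloy: σ_y = 194.0 MPa, ρ = 2720 kg/m³
  CFRP laminate: M = 16.2×10⁻³
  PEEK: M = 7.57×10⁻³
  nylon: M = 7.24×10⁻³
  aluminum alloy: M = 5.12×10⁻³
  alloy steel: M = 3.30×10⁻³
  bronze: M = 2.18×10⁻³
  low-carbon steel: M = 1.87×10⁻³
CFRP laminate has the largest M.

CFRP laminate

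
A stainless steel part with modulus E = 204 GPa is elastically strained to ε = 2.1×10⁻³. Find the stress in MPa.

σ = E·ε = 204000 MPa × 2.1×10⁻³ = 428 MPa.

428 MPa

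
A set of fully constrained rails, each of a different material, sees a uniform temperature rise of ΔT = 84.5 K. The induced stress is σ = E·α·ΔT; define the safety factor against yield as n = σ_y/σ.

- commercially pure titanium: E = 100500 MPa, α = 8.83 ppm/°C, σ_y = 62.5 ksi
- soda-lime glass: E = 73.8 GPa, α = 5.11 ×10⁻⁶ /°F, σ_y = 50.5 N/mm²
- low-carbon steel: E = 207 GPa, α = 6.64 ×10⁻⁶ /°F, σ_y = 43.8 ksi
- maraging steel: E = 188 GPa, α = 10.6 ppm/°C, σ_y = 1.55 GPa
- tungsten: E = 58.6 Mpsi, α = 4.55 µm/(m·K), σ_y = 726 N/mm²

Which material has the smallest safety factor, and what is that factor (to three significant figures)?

With everything in SI (GPa, ×10⁻⁶/K, MPa):
  commercially pure titanium: E = 100.5, α = 8.83, σ_y = 430.9 → σ = 75.0 MPa, n = 5.75
  soda-lime glass: E = 73.80, α = 9.20, σ_y = 50.50 → σ = 57.4 MPa, n = 0.880
  low-carbon steel: E = 207.0, α = 12.0, σ_y = 302.0 → σ = 209 MPa, n = 1.44
  maraging steel: E = 188.0, α = 10.6, σ_y = 1550 → σ = 168 MPa, n = 9.20
  tungsten: E = 404.0, α = 4.55, σ_y = 726.0 → σ = 155 MPa, n = 4.67
The minimum is soda-lime glass at n = 0.880.

soda-lime glass, n = 0.880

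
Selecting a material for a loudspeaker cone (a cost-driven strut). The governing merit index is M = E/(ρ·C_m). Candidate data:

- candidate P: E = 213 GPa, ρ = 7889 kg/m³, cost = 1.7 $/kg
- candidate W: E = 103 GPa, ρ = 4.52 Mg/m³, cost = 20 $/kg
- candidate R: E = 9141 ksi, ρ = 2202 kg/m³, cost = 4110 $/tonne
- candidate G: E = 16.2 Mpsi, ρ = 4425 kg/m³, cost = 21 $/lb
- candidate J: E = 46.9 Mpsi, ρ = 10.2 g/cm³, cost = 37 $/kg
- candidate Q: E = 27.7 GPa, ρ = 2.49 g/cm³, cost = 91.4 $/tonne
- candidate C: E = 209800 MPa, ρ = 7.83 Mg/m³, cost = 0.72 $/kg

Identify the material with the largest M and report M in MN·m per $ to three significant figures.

candidate Q, M = 122 MN·m per $

After converting to SI:
  candidate P: E = 213.0 GPa, ρ = 7889 kg/m³, cost = 1.700 $/kg
  candidate W: E = 103.0 GPa, ρ = 4520 kg/m³, cost = 20.00 $/kg
  candidate R: E = 63.02 GPa, ρ = 2202 kg/m³, cost = 4.110 $/kg
  candidate G: E = 111.7 GPa, ρ = 4425 kg/m³, cost = 46.30 $/kg
  candidate J: E = 323.4 GPa, ρ = 10200 kg/m³, cost = 37.00 $/kg
  candidate Q: E = 27.70 GPa, ρ = 2490 kg/m³, cost = 0.09140 $/kg
  candidate C: E = 209.8 GPa, ρ = 7830 kg/m³, cost = 0.7200 $/kg
  candidate Q: M = 122 MN·m per $
  candidate C: M = 37.2 MN·m per $
  candidate P: M = 15.9 MN·m per $
  candidate R: M = 6.96 MN·m per $
  candidate W: M = 1.14 MN·m per $
  candidate J: M = 0.857 MN·m per $
  candidate G: M = 0.545 MN·m per $
Candidate Q has the largest M.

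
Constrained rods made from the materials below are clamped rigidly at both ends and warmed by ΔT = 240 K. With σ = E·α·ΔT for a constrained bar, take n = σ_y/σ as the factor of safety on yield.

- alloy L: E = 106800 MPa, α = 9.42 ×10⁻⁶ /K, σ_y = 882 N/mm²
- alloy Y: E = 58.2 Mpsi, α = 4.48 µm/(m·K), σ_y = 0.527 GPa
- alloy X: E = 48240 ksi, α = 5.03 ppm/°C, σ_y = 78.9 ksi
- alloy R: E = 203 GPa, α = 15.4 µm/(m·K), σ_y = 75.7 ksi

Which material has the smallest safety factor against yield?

alloy R

Per material, after unit conversion:
  alloy L: E = 106.8, α = 9.42, σ_y = 882.0 → σ = 241 MPa, n = 3.65
  alloy Y: E = 401.3, α = 4.48, σ_y = 527.0 → σ = 431 MPa, n = 1.22
  alloy X: E = 332.6, α = 5.03, σ_y = 544.0 → σ = 402 MPa, n = 1.35
  alloy R: E = 203.0, α = 15.4, σ_y = 521.9 → σ = 750 MPa, n = 0.696
The minimum is alloy R at n = 0.696.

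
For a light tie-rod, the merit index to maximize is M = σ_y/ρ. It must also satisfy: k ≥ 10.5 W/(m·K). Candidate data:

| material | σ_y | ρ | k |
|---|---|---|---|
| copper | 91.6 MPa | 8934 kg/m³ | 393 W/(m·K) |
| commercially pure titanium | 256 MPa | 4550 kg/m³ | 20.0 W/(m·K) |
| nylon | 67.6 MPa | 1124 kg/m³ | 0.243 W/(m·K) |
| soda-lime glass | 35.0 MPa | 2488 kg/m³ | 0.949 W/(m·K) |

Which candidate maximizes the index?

commercially pure titanium

Screen on constraints: k ≥ 10.5 W/(m·K). Survivors: copper, commercially pure titanium.
Per-candidate index values:
  commercially pure titanium: M = 56.3 kN·m/kg
  copper: M = 10.3 kN·m/kg
Commercially pure titanium ranks first.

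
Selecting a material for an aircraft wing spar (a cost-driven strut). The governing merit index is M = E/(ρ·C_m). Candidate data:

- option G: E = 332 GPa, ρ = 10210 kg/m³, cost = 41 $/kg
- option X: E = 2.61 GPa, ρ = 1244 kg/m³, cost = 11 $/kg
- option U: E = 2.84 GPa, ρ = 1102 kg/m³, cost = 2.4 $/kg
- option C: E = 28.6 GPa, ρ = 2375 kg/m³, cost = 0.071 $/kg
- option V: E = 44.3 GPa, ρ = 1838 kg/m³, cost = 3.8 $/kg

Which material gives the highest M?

option C

Evaluate M for each candidate:
  option C: M = 170 MN·m per $
  option V: M = 6.34 MN·m per $
  option U: M = 1.07 MN·m per $
  option G: M = 0.793 MN·m per $
  option X: M = 0.191 MN·m per $
The maximum is for option C.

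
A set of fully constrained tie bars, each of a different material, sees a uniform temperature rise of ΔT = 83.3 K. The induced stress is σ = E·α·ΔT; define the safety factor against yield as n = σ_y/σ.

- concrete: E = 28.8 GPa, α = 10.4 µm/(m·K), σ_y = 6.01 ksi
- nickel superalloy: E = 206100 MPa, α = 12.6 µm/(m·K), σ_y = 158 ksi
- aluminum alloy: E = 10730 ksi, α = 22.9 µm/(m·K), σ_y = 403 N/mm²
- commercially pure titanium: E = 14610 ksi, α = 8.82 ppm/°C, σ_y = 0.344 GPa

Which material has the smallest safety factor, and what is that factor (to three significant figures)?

concrete, n = 1.66

Converting E to GPa, α to ×10⁻⁶/K, σ_y to MPa, then σ and n for each:
  concrete: E = 28.80, α = 10.4, σ_y = 41.44 → σ = 25.0 MPa, n = 1.66
  nickel superalloy: E = 206.1, α = 12.6, σ_y = 1089 → σ = 216 MPa, n = 5.04
  aluminum alloy: E = 73.98, α = 22.9, σ_y = 403.0 → σ = 141 MPa, n = 2.86
  commercially pure titanium: E = 100.7, α = 8.82, σ_y = 344.0 → σ = 74.0 MPa, n = 4.65
Smallest n: concrete with n = 1.66.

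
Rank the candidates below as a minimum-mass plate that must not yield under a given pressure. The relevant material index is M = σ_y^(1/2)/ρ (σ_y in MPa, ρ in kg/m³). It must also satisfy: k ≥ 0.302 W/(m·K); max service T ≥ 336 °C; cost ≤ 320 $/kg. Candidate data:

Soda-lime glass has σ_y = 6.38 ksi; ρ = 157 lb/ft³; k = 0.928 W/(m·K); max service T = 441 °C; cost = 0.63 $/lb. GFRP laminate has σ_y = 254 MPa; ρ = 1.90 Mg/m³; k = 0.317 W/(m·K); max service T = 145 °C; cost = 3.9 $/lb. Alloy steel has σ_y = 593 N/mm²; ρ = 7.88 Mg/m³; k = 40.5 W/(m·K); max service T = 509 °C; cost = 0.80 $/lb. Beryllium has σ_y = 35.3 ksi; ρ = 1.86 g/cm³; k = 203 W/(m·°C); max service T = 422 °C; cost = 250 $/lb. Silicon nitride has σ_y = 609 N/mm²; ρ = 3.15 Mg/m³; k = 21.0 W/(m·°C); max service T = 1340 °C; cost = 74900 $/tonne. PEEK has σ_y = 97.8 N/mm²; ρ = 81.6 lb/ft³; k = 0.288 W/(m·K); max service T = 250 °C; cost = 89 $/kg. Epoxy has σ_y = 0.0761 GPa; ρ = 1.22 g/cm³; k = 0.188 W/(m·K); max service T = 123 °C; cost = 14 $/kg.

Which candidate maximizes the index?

silicon nitride

Screen on constraints: k ≥ 0.302 W/(m·K); max service T ≥ 336 °C; cost ≤ 320 $/kg. Survivors: soda-lime glass, alloy steel, silicon nitride.
Normalizing units and computing the index:
  soda-lime glass: σ_y = 43.99 MPa, ρ = 2515 kg/m³
  alloy steel: σ_y = 593.0 MPa, ρ = 7880 kg/m³
  silicon nitride: σ_y = 609.0 MPa, ρ = 3150 kg/m³
  silicon nitride: M = 7.83×10⁻³
  alloy steel: M = 3.09×10⁻³
  soda-lime glass: M = 2.64×10⁻³
The maximum is for silicon nitride.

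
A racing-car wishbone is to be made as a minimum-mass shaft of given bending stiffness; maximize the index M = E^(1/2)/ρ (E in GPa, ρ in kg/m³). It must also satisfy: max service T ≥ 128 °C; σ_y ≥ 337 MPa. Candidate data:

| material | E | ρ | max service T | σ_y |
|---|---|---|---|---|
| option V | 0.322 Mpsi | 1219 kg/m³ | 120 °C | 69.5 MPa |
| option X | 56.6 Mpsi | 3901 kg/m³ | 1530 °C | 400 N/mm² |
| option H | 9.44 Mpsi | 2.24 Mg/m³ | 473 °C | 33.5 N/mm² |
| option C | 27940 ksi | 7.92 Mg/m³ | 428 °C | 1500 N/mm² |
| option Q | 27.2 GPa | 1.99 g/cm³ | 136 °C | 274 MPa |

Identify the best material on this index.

Screen on constraints: max service T ≥ 128 °C; σ_y ≥ 337 MPa. Survivors: option X, option C.
Putting every candidate on a common basis:
  option X: E = 390.2 GPa, ρ = 3901 kg/m³
  option C: E = 192.6 GPa, ρ = 7920 kg/m³
  option X: M = 5.06×10⁻³
  option C: M = 1.75×10⁻³
Option X has the largest M.

option X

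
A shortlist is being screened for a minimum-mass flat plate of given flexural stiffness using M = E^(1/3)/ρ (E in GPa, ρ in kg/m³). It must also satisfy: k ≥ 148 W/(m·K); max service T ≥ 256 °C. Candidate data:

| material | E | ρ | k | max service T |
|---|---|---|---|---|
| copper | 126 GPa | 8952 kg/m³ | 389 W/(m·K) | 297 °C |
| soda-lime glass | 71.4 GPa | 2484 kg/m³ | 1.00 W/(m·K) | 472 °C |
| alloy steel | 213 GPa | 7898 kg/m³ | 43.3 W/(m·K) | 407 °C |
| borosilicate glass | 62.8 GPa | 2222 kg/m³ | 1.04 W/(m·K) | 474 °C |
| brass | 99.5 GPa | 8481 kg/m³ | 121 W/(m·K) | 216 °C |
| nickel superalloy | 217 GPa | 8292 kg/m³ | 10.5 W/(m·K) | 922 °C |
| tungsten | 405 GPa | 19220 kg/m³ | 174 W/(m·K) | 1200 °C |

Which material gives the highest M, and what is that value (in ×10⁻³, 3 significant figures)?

Screen on constraints: k ≥ 148 W/(m·K); max service T ≥ 256 °C. Survivors: copper, tungsten.
Per-candidate index values:
  copper: M = 0.560×10⁻³
  tungsten: M = 0.385×10⁻³
Copper ranks first.

copper, M = 0.560×10⁻³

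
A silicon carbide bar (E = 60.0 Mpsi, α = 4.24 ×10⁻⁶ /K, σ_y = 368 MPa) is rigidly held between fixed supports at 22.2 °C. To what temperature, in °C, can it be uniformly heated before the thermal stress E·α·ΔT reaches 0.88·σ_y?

207 °C

E = 60.0 Mpsi = 413.7 GPa.
E·α·ΔT = 323.8 MPa ⇒ ΔT = 323.8 / (413.7×10³ × 4.24×10⁻⁶) = 184.6 K.
T = 22.2 + 184.6 = 206.8 °C.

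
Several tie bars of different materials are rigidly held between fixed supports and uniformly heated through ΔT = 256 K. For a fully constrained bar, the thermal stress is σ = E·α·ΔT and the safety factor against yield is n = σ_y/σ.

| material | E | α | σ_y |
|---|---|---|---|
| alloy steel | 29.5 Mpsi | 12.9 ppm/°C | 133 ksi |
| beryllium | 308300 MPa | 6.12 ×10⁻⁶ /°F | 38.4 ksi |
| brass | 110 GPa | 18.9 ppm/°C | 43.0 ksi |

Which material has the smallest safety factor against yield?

Per material, after unit conversion:
  alloy steel: E = 203.4, α = 12.9, σ_y = 917.0 → σ = 672 MPa, n = 1.37
  beryllium: E = 308.3, α = 11.0, σ_y = 264.8 → σ = 869 MPa, n = 0.305
  brass: E = 110.0, α = 18.9, σ_y = 296.5 → σ = 532 MPa, n = 0.557
Smallest n: beryllium with n = 0.305.

beryllium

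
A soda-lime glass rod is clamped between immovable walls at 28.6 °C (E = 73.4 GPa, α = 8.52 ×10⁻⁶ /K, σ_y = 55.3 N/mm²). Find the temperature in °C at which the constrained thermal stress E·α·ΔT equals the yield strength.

117 °C

σ_y = 55.3 N/mm² = 55.30 MPa.
E·α·ΔT = 55.30 MPa ⇒ ΔT = 55.30 / (73.40×10³ × 8.52×10⁻⁶) = 88.43 K.
T = 28.6 + 88.43 = 117.0 °C.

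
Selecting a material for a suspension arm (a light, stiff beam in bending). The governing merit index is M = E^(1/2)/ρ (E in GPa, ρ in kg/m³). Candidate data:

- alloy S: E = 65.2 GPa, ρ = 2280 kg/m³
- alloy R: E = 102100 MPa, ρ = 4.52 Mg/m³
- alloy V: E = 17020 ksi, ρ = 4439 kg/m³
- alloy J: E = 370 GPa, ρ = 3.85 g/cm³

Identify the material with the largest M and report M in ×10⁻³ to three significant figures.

In SI units:
  alloy S: E = 65.20 GPa, ρ = 2280 kg/m³
  alloy R: E = 102.1 GPa, ρ = 4520 kg/m³
  alloy V: E = 117.3 GPa, ρ = 4439 kg/m³
  alloy J: E = 370.0 GPa, ρ = 3850 kg/m³
  alloy J: M = 5.00×10⁻³
  alloy S: M = 3.54×10⁻³
  alloy V: M = 2.44×10⁻³
  alloy R: M = 2.24×10⁻³
The maximum is for alloy J.

alloy J, M = 5.00×10⁻³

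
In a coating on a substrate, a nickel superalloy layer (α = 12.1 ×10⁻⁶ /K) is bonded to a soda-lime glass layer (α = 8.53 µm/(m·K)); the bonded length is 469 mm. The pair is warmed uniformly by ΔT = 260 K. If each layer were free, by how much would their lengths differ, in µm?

Δα = |12.1 − 8.53|×10⁻⁶/K = 3.57×10⁻⁶/K.
ΔL_mismatch = Δα·L·ΔT = 3.57×10⁻⁶ × 469.0 mm × 260.0 K = 435 µm.

435 µm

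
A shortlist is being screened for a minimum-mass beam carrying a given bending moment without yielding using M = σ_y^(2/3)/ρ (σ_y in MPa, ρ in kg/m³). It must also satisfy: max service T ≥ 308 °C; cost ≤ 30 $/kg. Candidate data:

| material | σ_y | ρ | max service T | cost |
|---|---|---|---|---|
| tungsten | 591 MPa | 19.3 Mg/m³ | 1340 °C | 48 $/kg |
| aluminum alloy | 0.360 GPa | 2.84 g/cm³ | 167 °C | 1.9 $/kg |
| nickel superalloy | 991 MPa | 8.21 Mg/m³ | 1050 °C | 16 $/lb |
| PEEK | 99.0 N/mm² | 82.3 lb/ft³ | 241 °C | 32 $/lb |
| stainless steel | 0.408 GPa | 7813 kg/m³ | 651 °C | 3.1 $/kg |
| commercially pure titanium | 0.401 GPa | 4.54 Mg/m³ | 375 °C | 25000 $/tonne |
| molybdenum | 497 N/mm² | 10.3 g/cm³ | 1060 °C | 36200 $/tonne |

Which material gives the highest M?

Screen on constraints: max service T ≥ 308 °C; cost ≤ 30 $/kg. Survivors: stainless steel, commercially pure titanium.
Normalizing units and computing the index:
  stainless steel: σ_y = 408.0 MPa, ρ = 7813 kg/m³
  commercially pure titanium: σ_y = 401.0 MPa, ρ = 4540 kg/m³
  commercially pure titanium: M = 12.0×10⁻³
  stainless steel: M = 7.04×10⁻³
Commercially pure titanium ranks first.

commercially pure titanium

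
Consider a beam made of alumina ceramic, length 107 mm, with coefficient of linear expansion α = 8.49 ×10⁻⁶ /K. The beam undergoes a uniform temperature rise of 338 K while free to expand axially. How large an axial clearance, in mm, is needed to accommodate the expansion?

0.307 mm

ΔL = α·L₀·ΔT = 8.49×10⁻⁶ × 107 mm × 338.0 K = 0.307 mm.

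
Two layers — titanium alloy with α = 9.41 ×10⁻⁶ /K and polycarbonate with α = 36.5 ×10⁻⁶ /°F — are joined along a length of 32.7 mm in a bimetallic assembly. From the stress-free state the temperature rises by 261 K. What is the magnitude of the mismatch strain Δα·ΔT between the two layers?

0.0147

polycarbonate: α = 36.5×10⁻⁶/°F × 9/5 = 65.7×10⁻⁶/K.
Δα = |9.41 − 65.7|×10⁻⁶/K = 56.3×10⁻⁶/K.
Mismatch strain = Δα·ΔT = 56.3×10⁻⁶ × 261.0 = 0.0147.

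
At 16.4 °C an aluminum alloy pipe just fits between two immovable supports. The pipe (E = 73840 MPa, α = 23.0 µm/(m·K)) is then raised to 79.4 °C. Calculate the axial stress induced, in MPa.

107 MPa

E = 73840 MPa = 73.84 GPa.
ΔT = 63.00 K. Constrained thermal stress σ = E·α·ΔT = 73.84×10³ MPa × 23.0×10⁻⁶ × 63.00 = 107 MPa (compressive).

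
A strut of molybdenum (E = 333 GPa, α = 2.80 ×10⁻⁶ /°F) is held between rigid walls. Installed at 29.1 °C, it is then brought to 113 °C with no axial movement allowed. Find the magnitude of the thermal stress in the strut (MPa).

α = 2.80×10⁻⁶/°F × 9/5 = 5.04×10⁻⁶/K.
ΔT = 83.90 K. Constrained thermal stress σ = E·α·ΔT = 333.0×10³ MPa × 5.04×10⁻⁶ × 83.90 = 141 MPa (compressive).

141 MPa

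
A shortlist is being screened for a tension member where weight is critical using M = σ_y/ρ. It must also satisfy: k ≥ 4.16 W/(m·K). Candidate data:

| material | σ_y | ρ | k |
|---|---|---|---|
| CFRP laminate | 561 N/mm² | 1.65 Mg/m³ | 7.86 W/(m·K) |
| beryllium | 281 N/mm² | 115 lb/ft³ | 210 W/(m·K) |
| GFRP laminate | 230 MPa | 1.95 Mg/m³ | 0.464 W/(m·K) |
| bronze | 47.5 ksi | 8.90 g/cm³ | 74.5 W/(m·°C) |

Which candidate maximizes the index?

Screen on constraints: k ≥ 4.16 W/(m·K). Survivors: CFRP laminate, beryllium, bronze.
In SI units:
  CFRP laminate: σ_y = 561.0 MPa, ρ = 1650 kg/m³
  beryllium: σ_y = 281.0 MPa, ρ = 1842 kg/m³
  bronze: σ_y = 327.5 MPa, ρ = 8900 kg/m³
  CFRP laminate: M = 340 kN·m/kg
  beryllium: M = 153 kN·m/kg
  bronze: M = 36.8 kN·m/kg
The maximum is for CFRP laminate.

CFRP laminate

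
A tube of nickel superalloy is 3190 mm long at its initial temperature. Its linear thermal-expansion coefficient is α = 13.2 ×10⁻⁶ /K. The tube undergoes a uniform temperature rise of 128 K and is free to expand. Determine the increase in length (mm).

5.39 mm

ΔL = α·L₀·ΔT = 13.2×10⁻⁶ × 3190 mm × 128.0 K = 5.39 mm.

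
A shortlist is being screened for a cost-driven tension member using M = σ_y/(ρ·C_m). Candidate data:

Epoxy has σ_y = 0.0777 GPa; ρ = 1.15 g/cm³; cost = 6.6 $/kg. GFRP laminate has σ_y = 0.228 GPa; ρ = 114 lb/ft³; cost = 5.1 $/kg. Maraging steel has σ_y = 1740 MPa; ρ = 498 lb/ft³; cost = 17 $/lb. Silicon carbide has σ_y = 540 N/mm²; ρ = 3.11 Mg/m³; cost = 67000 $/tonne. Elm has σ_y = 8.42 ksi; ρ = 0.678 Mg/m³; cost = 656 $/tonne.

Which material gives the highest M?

Convert each candidate to consistent units, then evaluate M:
  epoxy: σ_y = 77.70 MPa, ρ = 1150 kg/m³, cost = 6.600 $/kg
  GFRP laminate: σ_y = 228.0 MPa, ρ = 1826 kg/m³, cost = 5.100 $/kg
  maraging steel: σ_y = 1740 MPa, ρ = 7977 kg/m³, cost = 37.48 $/kg
  silicon carbide: σ_y = 540.0 MPa, ρ = 3110 kg/m³, cost = 67.00 $/kg
  elm: σ_y = 58.05 MPa, ρ = 678.0 kg/m³, cost = 0.6560 $/kg
  elm: M = 131 kN·m per $
  GFRP laminate: M = 24.5 kN·m per $
  epoxy: M = 10.2 kN·m per $
  maraging steel: M = 5.82 kN·m per $
  silicon carbide: M = 2.59 kN·m per $
Elm has the largest M.

elm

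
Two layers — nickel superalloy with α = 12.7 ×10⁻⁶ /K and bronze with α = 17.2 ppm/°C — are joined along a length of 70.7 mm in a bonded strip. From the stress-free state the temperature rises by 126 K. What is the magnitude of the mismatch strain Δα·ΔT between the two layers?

5.67×10⁻⁴

Δα = |12.7 − 17.2|×10⁻⁶/K = 4.50×10⁻⁶/K.
Mismatch strain = Δα·ΔT = 4.50×10⁻⁶ × 126.0 = 5.67×10⁻⁴.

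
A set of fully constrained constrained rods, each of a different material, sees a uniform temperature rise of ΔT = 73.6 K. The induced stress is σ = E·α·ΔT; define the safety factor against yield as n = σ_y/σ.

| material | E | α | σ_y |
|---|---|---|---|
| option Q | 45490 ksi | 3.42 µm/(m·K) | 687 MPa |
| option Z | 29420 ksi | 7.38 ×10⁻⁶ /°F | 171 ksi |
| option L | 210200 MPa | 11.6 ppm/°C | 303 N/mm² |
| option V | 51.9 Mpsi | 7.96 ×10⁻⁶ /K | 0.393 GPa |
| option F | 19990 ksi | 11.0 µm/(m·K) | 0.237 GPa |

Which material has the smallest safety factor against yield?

option L

With everything in SI (GPa, ×10⁻⁶/K, MPa):
  option Q: E = 313.6, α = 3.42, σ_y = 687.0 → σ = 78.9 MPa, n = 8.70
  option Z: E = 202.8, α = 13.3, σ_y = 1179 → σ = 198 MPa, n = 5.94
  option L: E = 210.2, α = 11.6, σ_y = 303.0 → σ = 179 MPa, n = 1.69
  option V: E = 357.8, α = 7.96, σ_y = 393.0 → σ = 210 MPa, n = 1.87
  option F: E = 137.8, α = 11.0, σ_y = 237.0 → σ = 112 MPa, n = 2.12
Option L has the lowest safety factor, n = 1.69.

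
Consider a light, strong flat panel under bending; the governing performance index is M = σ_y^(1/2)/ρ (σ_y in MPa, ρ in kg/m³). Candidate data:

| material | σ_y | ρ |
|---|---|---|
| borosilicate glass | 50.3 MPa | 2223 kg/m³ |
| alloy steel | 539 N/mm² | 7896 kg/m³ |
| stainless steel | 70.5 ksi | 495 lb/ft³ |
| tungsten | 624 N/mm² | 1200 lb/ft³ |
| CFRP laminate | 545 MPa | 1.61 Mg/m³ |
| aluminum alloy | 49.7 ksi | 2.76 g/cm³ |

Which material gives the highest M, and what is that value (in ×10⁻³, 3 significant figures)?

Convert each candidate to consistent units, then evaluate M:
  borosilicate glass: σ_y = 50.30 MPa, ρ = 2223 kg/m³
  alloy steel: σ_y = 539.0 MPa, ρ = 7896 kg/m³
  stainless steel: σ_y = 486.1 MPa, ρ = 7929 kg/m³
  tungsten: σ_y = 624.0 MPa, ρ = 19220 kg/m³
  CFRP laminate: σ_y = 545.0 MPa, ρ = 1610 kg/m³
  aluminum alloy: σ_y = 342.7 MPa, ρ = 2760 kg/m³
  CFRP laminate: M = 14.5×10⁻³
  aluminum alloy: M = 6.71×10⁻³
  borosilicate glass: M = 3.19×10⁻³
  alloy steel: M = 2.94×10⁻³
  stainless steel: M = 2.78×10⁻³
  tungsten: M = 1.30×10⁻³
CFRP laminate has the largest M.

CFRP laminate, M = 14.5×10⁻³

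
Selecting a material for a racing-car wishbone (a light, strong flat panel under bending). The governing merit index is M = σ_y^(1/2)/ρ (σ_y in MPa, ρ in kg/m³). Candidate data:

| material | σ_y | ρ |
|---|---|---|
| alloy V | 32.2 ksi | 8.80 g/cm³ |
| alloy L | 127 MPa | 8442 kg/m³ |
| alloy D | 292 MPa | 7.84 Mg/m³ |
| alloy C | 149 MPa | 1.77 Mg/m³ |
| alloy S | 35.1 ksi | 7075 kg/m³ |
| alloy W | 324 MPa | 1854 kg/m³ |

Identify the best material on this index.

Normalizing units and computing the index:
  alloy V: σ_y = 222.0 MPa, ρ = 8800 kg/m³
  alloy L: σ_y = 127.0 MPa, ρ = 8442 kg/m³
  alloy D: σ_y = 292.0 MPa, ρ = 7840 kg/m³
  alloy C: σ_y = 149.0 MPa, ρ = 1770 kg/m³
  alloy S: σ_y = 242.0 MPa, ρ = 7075 kg/m³
  alloy W: σ_y = 324.0 MPa, ρ = 1854 kg/m³
  alloy W: M = 9.71×10⁻³
  alloy C: M = 6.90×10⁻³
  alloy S: M = 2.20×10⁻³
  alloy D: M = 2.18×10⁻³
  alloy V: M = 1.69×10⁻³
  alloy L: M = 1.33×10⁻³
Alloy W ranks first.

alloy W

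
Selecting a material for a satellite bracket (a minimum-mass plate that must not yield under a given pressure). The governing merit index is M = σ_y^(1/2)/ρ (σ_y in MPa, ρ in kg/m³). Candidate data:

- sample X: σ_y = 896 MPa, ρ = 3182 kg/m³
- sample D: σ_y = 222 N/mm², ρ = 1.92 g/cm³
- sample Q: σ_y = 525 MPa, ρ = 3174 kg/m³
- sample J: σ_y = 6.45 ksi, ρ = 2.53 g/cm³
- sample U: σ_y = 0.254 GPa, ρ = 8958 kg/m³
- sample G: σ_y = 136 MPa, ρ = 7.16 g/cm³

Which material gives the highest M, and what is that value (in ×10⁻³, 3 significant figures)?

In SI units:
  sample X: σ_y = 896.0 MPa, ρ = 3182 kg/m³
  sample D: σ_y = 222.0 MPa, ρ = 1920 kg/m³
  sample Q: σ_y = 525.0 MPa, ρ = 3174 kg/m³
  sample J: σ_y = 44.47 MPa, ρ = 2530 kg/m³
  sample U: σ_y = 254.0 MPa, ρ = 8958 kg/m³
  sample G: σ_y = 136.0 MPa, ρ = 7160 kg/m³
  sample X: M = 9.41×10⁻³
  sample D: M = 7.76×10⁻³
  sample Q: M = 7.22×10⁻³
  sample J: M = 2.64×10⁻³
  sample U: M = 1.78×10⁻³
  sample G: M = 1.63×10⁻³
Sample X has the largest M.

sample X, M = 9.41×10⁻³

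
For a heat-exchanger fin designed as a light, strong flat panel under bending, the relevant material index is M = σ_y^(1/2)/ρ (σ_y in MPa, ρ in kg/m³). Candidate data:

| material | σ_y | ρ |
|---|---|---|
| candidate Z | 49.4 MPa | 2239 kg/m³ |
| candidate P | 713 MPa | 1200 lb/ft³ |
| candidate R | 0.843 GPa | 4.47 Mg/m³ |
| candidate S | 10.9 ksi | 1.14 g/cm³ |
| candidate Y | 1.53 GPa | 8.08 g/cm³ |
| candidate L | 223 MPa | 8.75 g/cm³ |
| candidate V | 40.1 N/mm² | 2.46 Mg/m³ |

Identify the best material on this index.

Putting every candidate on a common basis:
  candidate Z: σ_y = 49.40 MPa, ρ = 2239 kg/m³
  candidate P: σ_y = 713.0 MPa, ρ = 19220 kg/m³
  candidate R: σ_y = 843.0 MPa, ρ = 4470 kg/m³
  candidate S: σ_y = 75.15 MPa, ρ = 1140 kg/m³
  candidate Y: σ_y = 1530 MPa, ρ = 8080 kg/m³
  candidate L: σ_y = 223.0 MPa, ρ = 8750 kg/m³
  candidate V: σ_y = 40.10 MPa, ρ = 2460 kg/m³
  candidate S: M = 7.60×10⁻³
  candidate R: M = 6.50×10⁻³
  candidate Y: M = 4.84×10⁻³
  candidate Z: M = 3.14×10⁻³
  candidate V: M = 2.57×10⁻³
  candidate L: M = 1.71×10⁻³
  candidate P: M = 1.39×10⁻³
Highest index: candidate S.

candidate S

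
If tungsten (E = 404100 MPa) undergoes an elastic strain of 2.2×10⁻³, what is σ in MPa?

E = 404100 MPa = 404.1 GPa.
σ = E·ε = 404100 MPa × 2.2×10⁻³ = 889 MPa.

889 MPa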